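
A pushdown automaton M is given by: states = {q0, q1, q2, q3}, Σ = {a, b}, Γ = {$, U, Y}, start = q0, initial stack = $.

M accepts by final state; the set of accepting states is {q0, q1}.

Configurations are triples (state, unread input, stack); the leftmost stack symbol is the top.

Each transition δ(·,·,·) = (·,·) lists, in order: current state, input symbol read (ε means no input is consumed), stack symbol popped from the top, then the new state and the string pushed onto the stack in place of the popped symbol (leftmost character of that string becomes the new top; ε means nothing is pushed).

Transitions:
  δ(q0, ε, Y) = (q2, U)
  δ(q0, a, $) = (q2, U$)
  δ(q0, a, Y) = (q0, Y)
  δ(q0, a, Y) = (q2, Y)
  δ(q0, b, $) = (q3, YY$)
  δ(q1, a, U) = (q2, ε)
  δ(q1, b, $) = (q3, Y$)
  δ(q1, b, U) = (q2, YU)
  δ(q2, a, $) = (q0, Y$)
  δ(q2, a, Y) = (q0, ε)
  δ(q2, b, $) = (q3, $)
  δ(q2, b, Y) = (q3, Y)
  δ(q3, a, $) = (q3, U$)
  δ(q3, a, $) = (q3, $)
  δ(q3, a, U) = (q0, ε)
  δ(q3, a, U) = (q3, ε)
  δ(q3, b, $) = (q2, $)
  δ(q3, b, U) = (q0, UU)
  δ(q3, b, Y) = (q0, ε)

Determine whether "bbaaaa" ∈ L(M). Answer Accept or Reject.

One accepting computation: (q0, bbaaaa, $) ⊢ (q3, baaaa, YY$) ⊢ (q0, aaaa, Y$) ⊢ (q0, aaa, Y$) ⊢ (q0, aa, Y$) ⊢ (q0, a, Y$) ⊢ (q0, ε, Y$)
All input consumed and state q0 ∈ F.

Accept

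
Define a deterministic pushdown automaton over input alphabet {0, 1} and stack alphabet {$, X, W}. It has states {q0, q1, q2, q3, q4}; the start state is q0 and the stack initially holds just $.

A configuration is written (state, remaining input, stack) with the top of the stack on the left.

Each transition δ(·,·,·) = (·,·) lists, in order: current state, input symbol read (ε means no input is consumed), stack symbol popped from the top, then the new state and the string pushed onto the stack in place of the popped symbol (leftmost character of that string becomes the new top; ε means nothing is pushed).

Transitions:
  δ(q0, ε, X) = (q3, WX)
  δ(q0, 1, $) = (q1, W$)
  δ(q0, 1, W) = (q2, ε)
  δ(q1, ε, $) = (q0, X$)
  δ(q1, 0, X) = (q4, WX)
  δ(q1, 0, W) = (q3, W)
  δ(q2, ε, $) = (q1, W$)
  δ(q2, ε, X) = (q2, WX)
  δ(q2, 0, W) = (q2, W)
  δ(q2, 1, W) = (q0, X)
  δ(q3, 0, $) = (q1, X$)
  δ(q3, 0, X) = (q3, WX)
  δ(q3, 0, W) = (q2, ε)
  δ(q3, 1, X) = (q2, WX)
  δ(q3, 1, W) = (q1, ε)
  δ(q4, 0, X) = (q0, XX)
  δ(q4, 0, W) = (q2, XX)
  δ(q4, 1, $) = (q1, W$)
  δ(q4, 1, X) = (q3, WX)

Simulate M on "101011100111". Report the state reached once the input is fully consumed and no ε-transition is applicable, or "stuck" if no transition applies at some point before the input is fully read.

(q0, 101011100111, $)
  read 1, top $: go to q1, push W$ → (q1, 01011100111, W$)
  read 0, top W: go to q3, push W → (q3, 1011100111, W$)
  read 1, top W: go to q1, push ε → (q1, 011100111, $)
  ε-move, top $: go to q0, push X$ → (q0, 011100111, X$)
  ε-move, top X: go to q3, push WX → (q3, 011100111, WX$)
  read 0, top W: go to q2, push ε → (q2, 11100111, X$)
  ε-move, top X: go to q2, push WX → (q2, 11100111, WX$)
  read 1, top W: go to q0, push X → (q0, 1100111, XX$)
  ε-move, top X: go to q3, push WX → (q3, 1100111, WXX$)
  read 1, top W: go to q1, push ε → (q1, 100111, XX$)
No transition for (q1, 1, top X); M blocks with input 100111 remaining.

stuck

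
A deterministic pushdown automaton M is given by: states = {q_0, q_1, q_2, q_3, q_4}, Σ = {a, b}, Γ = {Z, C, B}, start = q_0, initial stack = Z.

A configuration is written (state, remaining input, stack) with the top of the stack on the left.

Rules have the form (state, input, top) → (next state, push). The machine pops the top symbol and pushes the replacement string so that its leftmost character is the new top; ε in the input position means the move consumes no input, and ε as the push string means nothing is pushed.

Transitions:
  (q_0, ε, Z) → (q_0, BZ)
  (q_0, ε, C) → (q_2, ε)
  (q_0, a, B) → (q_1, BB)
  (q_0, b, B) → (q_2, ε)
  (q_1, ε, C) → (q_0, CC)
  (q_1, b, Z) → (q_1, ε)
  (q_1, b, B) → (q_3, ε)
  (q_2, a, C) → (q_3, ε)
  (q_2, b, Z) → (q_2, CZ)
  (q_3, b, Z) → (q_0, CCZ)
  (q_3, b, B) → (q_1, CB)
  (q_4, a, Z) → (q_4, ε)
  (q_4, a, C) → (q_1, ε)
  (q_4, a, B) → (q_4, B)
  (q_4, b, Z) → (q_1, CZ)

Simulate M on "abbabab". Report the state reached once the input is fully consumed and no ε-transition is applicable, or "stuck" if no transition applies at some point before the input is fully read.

(q_0, abbabab, Z) ⊢ (q_0, abbabab, BZ) ⊢ (q_1, bbabab, BBZ) ⊢ (q_3, babab, BZ) ⊢ (q_1, abab, CBZ) ⊢ (q_0, abab, CCBZ) ⊢ (q_2, abab, CBZ) ⊢ (q_3, bab, BZ) ⊢ (q_1, ab, CBZ) ⊢ (q_0, ab, CCBZ) ⊢ (q_2, ab, CBZ) ⊢ (q_3, b, BZ) ⊢ (q_1, ε, CBZ) ⊢ (q_0, ε, CCBZ) ⊢ (q_2, ε, CBZ)
All input consumed; M is in state q_2.

q_2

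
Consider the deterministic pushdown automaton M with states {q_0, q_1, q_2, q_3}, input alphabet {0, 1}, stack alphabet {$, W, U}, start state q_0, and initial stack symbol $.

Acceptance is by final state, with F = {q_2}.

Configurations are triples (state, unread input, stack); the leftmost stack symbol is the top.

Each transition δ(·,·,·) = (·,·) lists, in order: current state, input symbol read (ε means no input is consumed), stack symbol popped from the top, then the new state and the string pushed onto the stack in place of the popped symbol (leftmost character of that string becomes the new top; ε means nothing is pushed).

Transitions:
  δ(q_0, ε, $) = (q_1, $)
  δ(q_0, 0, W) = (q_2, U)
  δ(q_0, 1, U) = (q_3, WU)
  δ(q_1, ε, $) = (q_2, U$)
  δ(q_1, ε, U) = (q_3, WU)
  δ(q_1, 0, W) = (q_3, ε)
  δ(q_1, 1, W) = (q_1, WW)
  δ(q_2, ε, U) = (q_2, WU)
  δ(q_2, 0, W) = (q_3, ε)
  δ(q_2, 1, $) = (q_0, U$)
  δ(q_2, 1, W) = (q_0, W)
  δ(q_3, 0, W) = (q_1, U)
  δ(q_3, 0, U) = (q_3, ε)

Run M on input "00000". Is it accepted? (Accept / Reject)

(q_0, 00000, $)
  ε-move, top $: go to q_1, push $ → (q_1, 00000, $)
  ε-move, top $: go to q_2, push U$ → (q_2, 00000, U$)
  ε-move, top U: go to q_2, push WU → (q_2, 00000, WU$)
  read 0, top W: go to q_3, push ε → (q_3, 0000, U$)
  read 0, top U: go to q_3, push ε → (q_3, 000, $)
No transition applies at (q_3, 000, $); input not fully consumed.

Reject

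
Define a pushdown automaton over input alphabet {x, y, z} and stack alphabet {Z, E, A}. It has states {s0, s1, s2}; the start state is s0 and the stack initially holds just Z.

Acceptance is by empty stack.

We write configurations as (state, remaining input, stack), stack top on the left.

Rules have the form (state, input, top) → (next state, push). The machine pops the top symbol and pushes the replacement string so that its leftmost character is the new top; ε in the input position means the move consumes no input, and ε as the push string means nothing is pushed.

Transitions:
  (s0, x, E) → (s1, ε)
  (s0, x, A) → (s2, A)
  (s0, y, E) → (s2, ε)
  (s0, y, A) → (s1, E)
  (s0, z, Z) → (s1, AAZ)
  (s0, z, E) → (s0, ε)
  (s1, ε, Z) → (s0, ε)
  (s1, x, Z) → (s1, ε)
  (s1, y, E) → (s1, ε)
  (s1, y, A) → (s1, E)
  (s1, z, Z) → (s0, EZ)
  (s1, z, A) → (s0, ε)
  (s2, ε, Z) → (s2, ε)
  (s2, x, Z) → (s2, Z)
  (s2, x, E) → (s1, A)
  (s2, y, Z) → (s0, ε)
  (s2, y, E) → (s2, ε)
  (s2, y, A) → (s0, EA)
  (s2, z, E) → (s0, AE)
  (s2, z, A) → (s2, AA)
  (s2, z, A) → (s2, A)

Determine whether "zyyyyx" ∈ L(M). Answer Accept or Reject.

Accept

One accepting computation: (s0, zyyyyx, Z) ⊢ (s1, yyyyx, AAZ) ⊢ (s1, yyyx, EAZ) ⊢ (s1, yyx, AZ) ⊢ (s1, yx, EZ) ⊢ (s1, x, Z) ⊢ (s1, ε, ε)
All input consumed and the stack is empty.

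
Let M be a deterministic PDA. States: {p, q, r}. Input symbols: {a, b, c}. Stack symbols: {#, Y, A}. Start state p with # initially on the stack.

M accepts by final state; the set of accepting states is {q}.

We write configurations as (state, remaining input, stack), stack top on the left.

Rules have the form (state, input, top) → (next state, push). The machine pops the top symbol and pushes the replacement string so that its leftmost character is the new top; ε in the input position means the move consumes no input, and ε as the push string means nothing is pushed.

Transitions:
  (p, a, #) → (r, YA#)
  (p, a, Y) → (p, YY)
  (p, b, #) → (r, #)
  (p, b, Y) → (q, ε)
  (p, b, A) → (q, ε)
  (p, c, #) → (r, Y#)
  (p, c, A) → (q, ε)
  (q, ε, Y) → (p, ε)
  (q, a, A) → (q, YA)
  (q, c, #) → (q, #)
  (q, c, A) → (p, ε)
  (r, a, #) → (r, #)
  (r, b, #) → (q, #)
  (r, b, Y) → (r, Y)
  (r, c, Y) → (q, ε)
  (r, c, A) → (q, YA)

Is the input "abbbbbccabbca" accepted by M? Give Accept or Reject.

(p, abbbbbccabbca, #) ⊢ (r, bbbbbccabbca, YA#) ⊢ (r, bbbbccabbca, YA#) ⊢ (r, bbbccabbca, YA#) ⊢ (r, bbccabbca, YA#) ⊢ (r, bccabbca, YA#) ⊢ (r, ccabbca, YA#) ⊢ (q, cabbca, A#) ⊢ (p, abbca, #) ⊢ (r, bbca, YA#) ⊢ (r, bca, YA#) ⊢ (r, ca, YA#) ⊢ (q, a, A#) ⊢ (q, ε, YA#)
All input consumed; state q ∈ F.

Accept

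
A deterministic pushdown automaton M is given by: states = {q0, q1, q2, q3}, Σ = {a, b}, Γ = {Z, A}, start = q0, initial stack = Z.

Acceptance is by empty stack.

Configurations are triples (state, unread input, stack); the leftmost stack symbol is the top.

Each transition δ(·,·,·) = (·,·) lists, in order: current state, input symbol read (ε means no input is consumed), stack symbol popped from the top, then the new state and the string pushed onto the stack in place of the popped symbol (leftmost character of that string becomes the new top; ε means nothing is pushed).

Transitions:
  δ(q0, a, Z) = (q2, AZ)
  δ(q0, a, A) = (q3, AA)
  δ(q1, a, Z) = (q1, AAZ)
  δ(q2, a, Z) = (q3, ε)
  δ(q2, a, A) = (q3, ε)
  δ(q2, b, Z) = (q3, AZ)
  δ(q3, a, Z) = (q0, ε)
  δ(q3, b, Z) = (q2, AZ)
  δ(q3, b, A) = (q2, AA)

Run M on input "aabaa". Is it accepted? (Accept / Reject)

Accept

(q0, aabaa, Z)
  read a, top Z: go to q2, push AZ → (q2, abaa, AZ)
  read a, top A: go to q3, push ε → (q3, baa, Z)
  read b, top Z: go to q2, push AZ → (q2, aa, AZ)
  read a, top A: go to q3, push ε → (q3, a, Z)
  read a, top Z: go to q0, push ε → (q0, ε, ε)
All input consumed and the stack is empty.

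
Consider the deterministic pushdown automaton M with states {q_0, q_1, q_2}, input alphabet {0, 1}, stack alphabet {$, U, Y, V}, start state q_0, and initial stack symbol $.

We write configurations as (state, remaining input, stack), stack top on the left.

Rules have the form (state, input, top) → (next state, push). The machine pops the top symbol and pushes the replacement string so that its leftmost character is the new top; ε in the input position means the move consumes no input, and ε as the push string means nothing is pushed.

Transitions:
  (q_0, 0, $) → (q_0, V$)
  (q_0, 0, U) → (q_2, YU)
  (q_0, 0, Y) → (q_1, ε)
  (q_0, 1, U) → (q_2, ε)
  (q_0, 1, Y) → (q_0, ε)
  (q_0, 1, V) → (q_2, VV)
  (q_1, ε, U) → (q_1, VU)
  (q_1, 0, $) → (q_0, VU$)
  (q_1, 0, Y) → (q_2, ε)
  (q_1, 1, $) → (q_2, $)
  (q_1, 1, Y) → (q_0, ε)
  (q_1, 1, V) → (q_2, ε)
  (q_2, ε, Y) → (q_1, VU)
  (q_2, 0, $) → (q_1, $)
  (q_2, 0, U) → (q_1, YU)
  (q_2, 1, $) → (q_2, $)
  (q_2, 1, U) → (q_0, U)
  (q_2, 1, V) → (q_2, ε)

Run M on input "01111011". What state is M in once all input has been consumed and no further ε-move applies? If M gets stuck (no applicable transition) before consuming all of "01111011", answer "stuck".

q_2

(q_0, 01111011, $)
  read 0, top $: go to q_0, push V$ → (q_0, 1111011, V$)
  read 1, top V: go to q_2, push VV → (q_2, 111011, VV$)
  read 1, top V: go to q_2, push ε → (q_2, 11011, V$)
  read 1, top V: go to q_2, push ε → (q_2, 1011, $)
  read 1, top $: go to q_2, push $ → (q_2, 011, $)
  read 0, top $: go to q_1, push $ → (q_1, 11, $)
  read 1, top $: go to q_2, push $ → (q_2, 1, $)
  read 1, top $: go to q_2, push $ → (q_2, ε, $)
All input consumed; M is in state q_2.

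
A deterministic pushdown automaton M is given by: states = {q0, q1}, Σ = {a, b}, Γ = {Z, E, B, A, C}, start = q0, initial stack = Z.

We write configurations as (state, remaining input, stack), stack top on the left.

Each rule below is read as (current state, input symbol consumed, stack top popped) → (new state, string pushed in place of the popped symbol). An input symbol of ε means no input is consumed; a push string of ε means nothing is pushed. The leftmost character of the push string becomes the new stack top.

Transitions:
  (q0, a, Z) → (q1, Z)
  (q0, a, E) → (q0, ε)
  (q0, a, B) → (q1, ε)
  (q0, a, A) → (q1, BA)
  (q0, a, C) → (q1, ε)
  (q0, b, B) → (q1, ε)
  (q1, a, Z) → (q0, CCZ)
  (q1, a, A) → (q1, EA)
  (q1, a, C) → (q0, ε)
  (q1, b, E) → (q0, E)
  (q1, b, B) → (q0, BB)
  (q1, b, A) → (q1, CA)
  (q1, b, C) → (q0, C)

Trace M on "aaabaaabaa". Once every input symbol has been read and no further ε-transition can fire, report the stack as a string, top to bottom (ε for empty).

(q0, aaabaaabaa, Z)
  read a, top Z: go to q1, push Z → (q1, aabaaabaa, Z)
  read a, top Z: go to q0, push CCZ → (q0, abaaabaa, CCZ)
  read a, top C: go to q1, push ε → (q1, baaabaa, CZ)
  read b, top C: go to q0, push C → (q0, aaabaa, CZ)
  read a, top C: go to q1, push ε → (q1, aabaa, Z)
  read a, top Z: go to q0, push CCZ → (q0, abaa, CCZ)
  read a, top C: go to q1, push ε → (q1, baa, CZ)
  read b, top C: go to q0, push C → (q0, aa, CZ)
  read a, top C: go to q1, push ε → (q1, a, Z)
  read a, top Z: go to q0, push CCZ → (q0, ε, CCZ)
All input consumed in state q0 with stack CCZ.

CCZ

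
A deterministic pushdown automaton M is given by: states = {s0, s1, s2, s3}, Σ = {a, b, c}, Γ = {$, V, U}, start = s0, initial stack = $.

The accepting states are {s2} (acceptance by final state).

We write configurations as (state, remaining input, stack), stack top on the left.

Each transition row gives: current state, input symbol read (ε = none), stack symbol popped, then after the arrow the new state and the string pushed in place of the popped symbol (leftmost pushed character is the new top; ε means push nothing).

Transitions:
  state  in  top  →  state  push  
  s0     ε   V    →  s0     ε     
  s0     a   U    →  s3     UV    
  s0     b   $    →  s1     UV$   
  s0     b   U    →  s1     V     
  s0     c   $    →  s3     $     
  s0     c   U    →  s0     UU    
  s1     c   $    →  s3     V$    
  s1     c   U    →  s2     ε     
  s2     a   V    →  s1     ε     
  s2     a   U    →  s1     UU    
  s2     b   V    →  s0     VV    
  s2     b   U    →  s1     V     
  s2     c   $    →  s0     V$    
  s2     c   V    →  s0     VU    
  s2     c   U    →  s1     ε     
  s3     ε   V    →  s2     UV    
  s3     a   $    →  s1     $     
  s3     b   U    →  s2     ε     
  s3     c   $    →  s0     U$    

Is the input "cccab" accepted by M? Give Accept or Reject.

(s0, cccab, $)
  read c, top $: go to s3, push $ → (s3, ccab, $)
  read c, top $: go to s0, push U$ → (s0, cab, U$)
  read c, top U: go to s0, push UU → (s0, ab, UU$)
  read a, top U: go to s3, push UV → (s3, b, UVU$)
  read b, top U: go to s2, push ε → (s2, ε, VU$)
All input consumed; state s2 ∈ F.

Accept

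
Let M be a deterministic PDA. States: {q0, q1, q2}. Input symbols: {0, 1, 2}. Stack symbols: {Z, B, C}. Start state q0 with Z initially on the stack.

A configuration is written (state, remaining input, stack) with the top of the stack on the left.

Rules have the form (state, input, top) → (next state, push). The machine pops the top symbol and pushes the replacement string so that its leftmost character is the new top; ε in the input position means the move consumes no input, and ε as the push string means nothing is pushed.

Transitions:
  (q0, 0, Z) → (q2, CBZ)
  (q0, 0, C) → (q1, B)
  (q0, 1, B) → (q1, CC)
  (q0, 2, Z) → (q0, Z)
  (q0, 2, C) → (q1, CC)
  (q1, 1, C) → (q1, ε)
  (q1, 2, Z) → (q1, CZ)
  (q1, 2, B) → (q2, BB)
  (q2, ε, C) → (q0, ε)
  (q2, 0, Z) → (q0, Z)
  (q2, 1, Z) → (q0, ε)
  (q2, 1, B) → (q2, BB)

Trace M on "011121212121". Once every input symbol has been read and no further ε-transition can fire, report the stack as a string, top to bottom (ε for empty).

Z

(q0, 011121212121, Z) ⊢ (q2, 11121212121, CBZ) ⊢ (q0, 11121212121, BZ) ⊢ (q1, 1121212121, CCZ) ⊢ (q1, 121212121, CZ) ⊢ (q1, 21212121, Z) ⊢ (q1, 1212121, CZ) ⊢ (q1, 212121, Z) ⊢ (q1, 12121, CZ) ⊢ (q1, 2121, Z) ⊢ (q1, 121, CZ) ⊢ (q1, 21, Z) ⊢ (q1, 1, CZ) ⊢ (q1, ε, Z)
All input consumed in state q1 with stack Z.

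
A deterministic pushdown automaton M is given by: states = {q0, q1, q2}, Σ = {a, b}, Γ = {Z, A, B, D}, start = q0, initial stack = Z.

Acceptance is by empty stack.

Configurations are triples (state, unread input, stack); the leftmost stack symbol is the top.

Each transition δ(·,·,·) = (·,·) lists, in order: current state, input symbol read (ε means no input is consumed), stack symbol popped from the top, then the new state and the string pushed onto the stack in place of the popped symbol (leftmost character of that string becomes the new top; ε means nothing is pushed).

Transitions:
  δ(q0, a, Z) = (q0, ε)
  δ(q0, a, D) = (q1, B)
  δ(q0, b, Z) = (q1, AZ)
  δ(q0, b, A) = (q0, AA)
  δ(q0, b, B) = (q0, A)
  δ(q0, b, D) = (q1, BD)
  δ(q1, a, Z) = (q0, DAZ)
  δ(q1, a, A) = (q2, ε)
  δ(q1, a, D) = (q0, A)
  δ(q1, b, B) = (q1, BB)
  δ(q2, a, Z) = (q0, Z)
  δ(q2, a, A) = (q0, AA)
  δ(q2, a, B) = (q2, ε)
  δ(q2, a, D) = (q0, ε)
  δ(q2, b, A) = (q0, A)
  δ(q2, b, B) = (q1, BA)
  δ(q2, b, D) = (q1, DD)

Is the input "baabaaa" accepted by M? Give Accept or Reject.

Accept

(q0, baabaaa, Z)
  read b, top Z: go to q1, push AZ → (q1, aabaaa, AZ)
  read a, top A: go to q2, push ε → (q2, abaaa, Z)
  read a, top Z: go to q0, push Z → (q0, baaa, Z)
  read b, top Z: go to q1, push AZ → (q1, aaa, AZ)
  read a, top A: go to q2, push ε → (q2, aa, Z)
  read a, top Z: go to q0, push Z → (q0, a, Z)
  read a, top Z: go to q0, push ε → (q0, ε, ε)
All input consumed and the stack is empty.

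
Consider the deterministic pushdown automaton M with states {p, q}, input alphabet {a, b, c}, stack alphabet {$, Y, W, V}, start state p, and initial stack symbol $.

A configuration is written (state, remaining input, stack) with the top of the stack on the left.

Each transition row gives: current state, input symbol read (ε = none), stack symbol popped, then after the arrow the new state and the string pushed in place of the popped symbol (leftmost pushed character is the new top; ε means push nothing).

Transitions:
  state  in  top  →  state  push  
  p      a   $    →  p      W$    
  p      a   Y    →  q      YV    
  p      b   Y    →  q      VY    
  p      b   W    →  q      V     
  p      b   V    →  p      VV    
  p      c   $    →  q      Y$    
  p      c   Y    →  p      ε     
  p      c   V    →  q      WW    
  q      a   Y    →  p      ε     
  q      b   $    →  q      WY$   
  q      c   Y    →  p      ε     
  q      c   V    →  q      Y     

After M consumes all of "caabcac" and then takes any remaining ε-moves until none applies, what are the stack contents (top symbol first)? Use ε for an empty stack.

Y$

(p, caabcac, $) ⊢ (q, aabcac, Y$) ⊢ (p, abcac, $) ⊢ (p, bcac, W$) ⊢ (q, cac, V$) ⊢ (q, ac, Y$) ⊢ (p, c, $) ⊢ (q, ε, Y$)
All input consumed in state q with stack Y$.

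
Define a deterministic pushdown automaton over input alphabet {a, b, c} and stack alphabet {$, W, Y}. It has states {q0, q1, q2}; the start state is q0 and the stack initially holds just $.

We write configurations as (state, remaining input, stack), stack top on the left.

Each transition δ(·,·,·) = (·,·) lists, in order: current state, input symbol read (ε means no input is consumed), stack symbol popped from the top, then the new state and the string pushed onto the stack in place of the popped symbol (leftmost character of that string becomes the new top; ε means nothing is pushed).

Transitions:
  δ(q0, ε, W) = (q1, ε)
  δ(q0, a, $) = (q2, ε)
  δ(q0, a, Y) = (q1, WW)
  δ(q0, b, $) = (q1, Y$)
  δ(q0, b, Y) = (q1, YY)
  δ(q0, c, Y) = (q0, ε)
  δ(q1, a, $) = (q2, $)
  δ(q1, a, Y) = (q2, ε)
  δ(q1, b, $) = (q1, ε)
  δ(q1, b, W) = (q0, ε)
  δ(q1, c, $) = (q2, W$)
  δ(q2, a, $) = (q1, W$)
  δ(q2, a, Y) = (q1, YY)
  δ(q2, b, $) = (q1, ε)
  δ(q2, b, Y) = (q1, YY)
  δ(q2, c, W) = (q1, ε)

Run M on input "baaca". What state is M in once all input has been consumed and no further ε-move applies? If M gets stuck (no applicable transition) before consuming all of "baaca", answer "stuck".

stuck

(q0, baaca, $) ⊢ (q1, aaca, Y$) ⊢ (q2, aca, $) ⊢ (q1, ca, W$)
No transition for (q1, c, top W); M blocks with input ca remaining.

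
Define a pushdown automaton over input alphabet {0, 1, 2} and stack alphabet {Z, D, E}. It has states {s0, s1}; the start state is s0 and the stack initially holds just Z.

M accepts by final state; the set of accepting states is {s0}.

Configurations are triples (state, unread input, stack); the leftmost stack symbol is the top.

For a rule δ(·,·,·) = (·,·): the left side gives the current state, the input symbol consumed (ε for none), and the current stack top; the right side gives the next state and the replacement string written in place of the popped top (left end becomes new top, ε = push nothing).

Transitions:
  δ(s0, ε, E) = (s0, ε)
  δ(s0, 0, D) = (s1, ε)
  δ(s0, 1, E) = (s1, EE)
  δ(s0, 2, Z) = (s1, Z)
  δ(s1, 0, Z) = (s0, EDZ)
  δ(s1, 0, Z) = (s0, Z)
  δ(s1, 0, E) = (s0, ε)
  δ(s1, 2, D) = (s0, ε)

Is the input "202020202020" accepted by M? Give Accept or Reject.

One accepting computation: (s0, 202020202020, Z) ⊢ (s1, 02020202020, Z) ⊢ (s0, 2020202020, Z) ⊢ (s1, 020202020, Z) ⊢ (s0, 20202020, Z) ⊢ (s1, 0202020, Z) ⊢ (s0, 202020, Z) ⊢ (s1, 02020, Z) ⊢ (s0, 2020, Z) ⊢ (s1, 020, Z) ⊢ (s0, 20, Z) ⊢ (s1, 0, Z) ⊢ (s0, ε, EDZ)
All input consumed and state s0 ∈ F.

Accept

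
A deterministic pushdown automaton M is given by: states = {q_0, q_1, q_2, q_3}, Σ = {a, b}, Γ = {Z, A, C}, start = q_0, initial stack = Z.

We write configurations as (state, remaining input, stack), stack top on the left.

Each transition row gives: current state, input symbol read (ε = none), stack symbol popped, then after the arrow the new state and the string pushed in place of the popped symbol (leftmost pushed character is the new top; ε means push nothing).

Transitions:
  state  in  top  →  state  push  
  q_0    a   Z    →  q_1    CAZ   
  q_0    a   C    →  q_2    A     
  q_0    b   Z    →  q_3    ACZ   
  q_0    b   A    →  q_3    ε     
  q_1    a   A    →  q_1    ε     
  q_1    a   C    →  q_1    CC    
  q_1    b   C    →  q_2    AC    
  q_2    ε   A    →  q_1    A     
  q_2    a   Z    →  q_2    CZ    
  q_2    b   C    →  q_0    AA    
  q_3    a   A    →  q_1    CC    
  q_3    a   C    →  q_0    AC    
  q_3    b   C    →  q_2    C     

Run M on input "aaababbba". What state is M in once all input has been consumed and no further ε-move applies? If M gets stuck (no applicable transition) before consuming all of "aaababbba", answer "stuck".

(q_0, aaababbba, Z)
  read a, top Z: go to q_1, push CAZ → (q_1, aababbba, CAZ)
  read a, top C: go to q_1, push CC → (q_1, ababbba, CCAZ)
  read a, top C: go to q_1, push CC → (q_1, babbba, CCCAZ)
  read b, top C: go to q_2, push AC → (q_2, abbba, ACCCAZ)
  ε-move, top A: go to q_1, push A → (q_1, abbba, ACCCAZ)
  read a, top A: go to q_1, push ε → (q_1, bbba, CCCAZ)
  read b, top C: go to q_2, push AC → (q_2, bba, ACCCAZ)
  ε-move, top A: go to q_1, push A → (q_1, bba, ACCCAZ)
No transition for (q_1, b, top A); M blocks with input bba remaining.

stuck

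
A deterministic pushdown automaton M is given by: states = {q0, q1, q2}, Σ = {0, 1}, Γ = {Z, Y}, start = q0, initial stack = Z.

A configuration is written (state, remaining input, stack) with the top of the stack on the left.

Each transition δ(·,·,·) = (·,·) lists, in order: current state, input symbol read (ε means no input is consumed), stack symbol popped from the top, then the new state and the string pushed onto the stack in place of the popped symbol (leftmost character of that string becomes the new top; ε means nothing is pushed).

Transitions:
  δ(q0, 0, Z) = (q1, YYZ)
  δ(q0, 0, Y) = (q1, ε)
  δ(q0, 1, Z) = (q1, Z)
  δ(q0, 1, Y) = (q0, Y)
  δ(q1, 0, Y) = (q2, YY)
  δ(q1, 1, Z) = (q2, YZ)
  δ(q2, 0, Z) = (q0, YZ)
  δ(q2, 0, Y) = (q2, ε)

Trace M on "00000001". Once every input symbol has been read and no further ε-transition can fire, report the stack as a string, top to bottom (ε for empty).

(q0, 00000001, Z)
  read 0, top Z: go to q1, push YYZ → (q1, 0000001, YYZ)
  read 0, top Y: go to q2, push YY → (q2, 000001, YYYZ)
  read 0, top Y: go to q2, push ε → (q2, 00001, YYZ)
  read 0, top Y: go to q2, push ε → (q2, 0001, YZ)
  read 0, top Y: go to q2, push ε → (q2, 001, Z)
  read 0, top Z: go to q0, push YZ → (q0, 01, YZ)
  read 0, top Y: go to q1, push ε → (q1, 1, Z)
  read 1, top Z: go to q2, push YZ → (q2, ε, YZ)
All input consumed in state q2 with stack YZ.

YZ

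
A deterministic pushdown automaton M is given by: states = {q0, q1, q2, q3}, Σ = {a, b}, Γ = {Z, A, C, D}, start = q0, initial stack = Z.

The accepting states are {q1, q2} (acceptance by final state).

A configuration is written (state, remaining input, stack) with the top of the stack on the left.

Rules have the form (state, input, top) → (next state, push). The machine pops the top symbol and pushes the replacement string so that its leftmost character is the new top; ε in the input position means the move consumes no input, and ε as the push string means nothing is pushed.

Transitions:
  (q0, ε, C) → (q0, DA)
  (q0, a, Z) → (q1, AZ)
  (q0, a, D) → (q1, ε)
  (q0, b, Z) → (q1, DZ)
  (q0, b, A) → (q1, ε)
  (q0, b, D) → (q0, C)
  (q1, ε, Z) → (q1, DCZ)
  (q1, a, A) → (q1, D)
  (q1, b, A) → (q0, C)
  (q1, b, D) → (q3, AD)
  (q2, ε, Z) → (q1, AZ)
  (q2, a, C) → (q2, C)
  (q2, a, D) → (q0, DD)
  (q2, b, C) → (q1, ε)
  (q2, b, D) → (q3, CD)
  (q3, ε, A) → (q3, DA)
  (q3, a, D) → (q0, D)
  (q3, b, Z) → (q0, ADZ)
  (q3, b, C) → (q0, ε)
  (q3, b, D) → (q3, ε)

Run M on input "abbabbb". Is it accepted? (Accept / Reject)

(q0, abbabbb, Z)
  read a, top Z: go to q1, push AZ → (q1, bbabbb, AZ)
  read b, top A: go to q0, push C → (q0, babbb, CZ)
  ε-move, top C: go to q0, push DA → (q0, babbb, DAZ)
  read b, top D: go to q0, push C → (q0, abbb, CAZ)
  ε-move, top C: go to q0, push DA → (q0, abbb, DAAZ)
  read a, top D: go to q1, push ε → (q1, bbb, AAZ)
  read b, top A: go to q0, push C → (q0, bb, CAZ)
  ε-move, top C: go to q0, push DA → (q0, bb, DAAZ)
  read b, top D: go to q0, push C → (q0, b, CAAZ)
  ε-move, top C: go to q0, push DA → (q0, b, DAAAZ)
  read b, top D: go to q0, push C → (q0, ε, CAAAZ)
  ε-move, top C: go to q0, push DA → (q0, ε, DAAAAZ)
All input consumed; state q0 ∉ F and no further ε-move applies.

Reject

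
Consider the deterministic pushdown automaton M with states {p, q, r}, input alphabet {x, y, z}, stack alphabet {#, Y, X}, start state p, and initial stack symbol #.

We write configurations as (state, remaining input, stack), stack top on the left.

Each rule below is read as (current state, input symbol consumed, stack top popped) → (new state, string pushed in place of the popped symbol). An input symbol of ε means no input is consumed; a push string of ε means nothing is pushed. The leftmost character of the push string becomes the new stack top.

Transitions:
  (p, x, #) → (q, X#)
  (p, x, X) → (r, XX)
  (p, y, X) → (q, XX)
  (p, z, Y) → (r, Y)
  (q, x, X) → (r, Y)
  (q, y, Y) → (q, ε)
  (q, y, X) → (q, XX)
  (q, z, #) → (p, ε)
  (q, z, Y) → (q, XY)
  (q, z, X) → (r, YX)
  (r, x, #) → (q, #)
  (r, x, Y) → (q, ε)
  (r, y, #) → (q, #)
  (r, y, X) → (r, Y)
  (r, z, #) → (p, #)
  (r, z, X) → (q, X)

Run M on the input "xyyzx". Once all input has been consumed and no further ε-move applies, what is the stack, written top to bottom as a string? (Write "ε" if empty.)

(p, xyyzx, #)
  read x, top #: go to q, push X# → (q, yyzx, X#)
  read y, top X: go to q, push XX → (q, yzx, XX#)
  read y, top X: go to q, push XX → (q, zx, XXX#)
  read z, top X: go to r, push YX → (r, x, YXXX#)
  read x, top Y: go to q, push ε → (q, ε, XXX#)
All input consumed in state q with stack XXX#.

XXX#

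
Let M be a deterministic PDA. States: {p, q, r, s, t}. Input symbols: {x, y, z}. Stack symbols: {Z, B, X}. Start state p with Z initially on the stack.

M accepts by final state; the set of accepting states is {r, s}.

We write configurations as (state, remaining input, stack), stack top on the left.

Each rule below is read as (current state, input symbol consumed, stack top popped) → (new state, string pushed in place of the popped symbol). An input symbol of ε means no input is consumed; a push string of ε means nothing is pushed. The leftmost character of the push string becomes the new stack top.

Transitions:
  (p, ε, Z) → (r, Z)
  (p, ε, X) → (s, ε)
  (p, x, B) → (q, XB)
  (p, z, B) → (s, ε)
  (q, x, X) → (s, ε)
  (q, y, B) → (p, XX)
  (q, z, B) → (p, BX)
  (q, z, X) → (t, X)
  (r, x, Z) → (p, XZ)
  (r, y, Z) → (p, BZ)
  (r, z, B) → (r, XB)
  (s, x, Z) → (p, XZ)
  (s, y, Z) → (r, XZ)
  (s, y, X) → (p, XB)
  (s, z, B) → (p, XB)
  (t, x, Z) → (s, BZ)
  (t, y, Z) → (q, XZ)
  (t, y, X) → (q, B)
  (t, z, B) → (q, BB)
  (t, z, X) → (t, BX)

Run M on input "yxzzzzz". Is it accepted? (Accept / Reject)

Accept

(p, yxzzzzz, Z)
  ε-move, top Z: go to r, push Z → (r, yxzzzzz, Z)
  read y, top Z: go to p, push BZ → (p, xzzzzz, BZ)
  read x, top B: go to q, push XB → (q, zzzzz, XBZ)
  read z, top X: go to t, push X → (t, zzzz, XBZ)
  read z, top X: go to t, push BX → (t, zzz, BXBZ)
  read z, top B: go to q, push BB → (q, zz, BBXBZ)
  read z, top B: go to p, push BX → (p, z, BXBXBZ)
  read z, top B: go to s, push ε → (s, ε, XBXBZ)
All input consumed; state s ∈ F.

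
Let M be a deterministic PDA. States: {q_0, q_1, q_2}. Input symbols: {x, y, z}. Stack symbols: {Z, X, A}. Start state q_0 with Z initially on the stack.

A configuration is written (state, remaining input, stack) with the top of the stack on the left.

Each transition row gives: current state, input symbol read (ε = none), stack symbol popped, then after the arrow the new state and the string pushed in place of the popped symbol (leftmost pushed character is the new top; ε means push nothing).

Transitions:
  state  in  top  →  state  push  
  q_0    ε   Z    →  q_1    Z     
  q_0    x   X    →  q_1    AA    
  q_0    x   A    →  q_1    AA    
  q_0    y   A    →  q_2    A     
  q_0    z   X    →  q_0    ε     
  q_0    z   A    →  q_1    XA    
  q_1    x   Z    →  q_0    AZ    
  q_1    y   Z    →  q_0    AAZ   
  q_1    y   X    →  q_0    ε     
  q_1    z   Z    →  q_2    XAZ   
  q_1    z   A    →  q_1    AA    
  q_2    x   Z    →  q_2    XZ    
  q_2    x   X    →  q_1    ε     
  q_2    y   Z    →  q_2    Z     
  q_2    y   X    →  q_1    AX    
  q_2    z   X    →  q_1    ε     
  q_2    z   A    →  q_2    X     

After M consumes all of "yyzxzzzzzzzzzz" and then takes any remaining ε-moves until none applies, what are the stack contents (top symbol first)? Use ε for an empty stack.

(q_0, yyzxzzzzzzzzzz, Z) ⊢ (q_1, yyzxzzzzzzzzzz, Z) ⊢ (q_0, yzxzzzzzzzzzz, AAZ) ⊢ (q_2, zxzzzzzzzzzz, AAZ) ⊢ (q_2, xzzzzzzzzzz, XAZ) ⊢ (q_1, zzzzzzzzzz, AZ) ⊢ (q_1, zzzzzzzzz, AAZ) ⊢ (q_1, zzzzzzzz, AAAZ) ⊢ (q_1, zzzzzzz, AAAAZ) ⊢ (q_1, zzzzzz, AAAAAZ) ⊢ (q_1, zzzzz, AAAAAAZ) ⊢ (q_1, zzzz, AAAAAAAZ) ⊢ (q_1, zzz, AAAAAAAAZ) ⊢ (q_1, zz, AAAAAAAAAZ) ⊢ (q_1, z, AAAAAAAAAAZ) ⊢ (q_1, ε, AAAAAAAAAAAZ)
All input consumed in state q_1 with stack AAAAAAAAAAAZ.

AAAAAAAAAAAZ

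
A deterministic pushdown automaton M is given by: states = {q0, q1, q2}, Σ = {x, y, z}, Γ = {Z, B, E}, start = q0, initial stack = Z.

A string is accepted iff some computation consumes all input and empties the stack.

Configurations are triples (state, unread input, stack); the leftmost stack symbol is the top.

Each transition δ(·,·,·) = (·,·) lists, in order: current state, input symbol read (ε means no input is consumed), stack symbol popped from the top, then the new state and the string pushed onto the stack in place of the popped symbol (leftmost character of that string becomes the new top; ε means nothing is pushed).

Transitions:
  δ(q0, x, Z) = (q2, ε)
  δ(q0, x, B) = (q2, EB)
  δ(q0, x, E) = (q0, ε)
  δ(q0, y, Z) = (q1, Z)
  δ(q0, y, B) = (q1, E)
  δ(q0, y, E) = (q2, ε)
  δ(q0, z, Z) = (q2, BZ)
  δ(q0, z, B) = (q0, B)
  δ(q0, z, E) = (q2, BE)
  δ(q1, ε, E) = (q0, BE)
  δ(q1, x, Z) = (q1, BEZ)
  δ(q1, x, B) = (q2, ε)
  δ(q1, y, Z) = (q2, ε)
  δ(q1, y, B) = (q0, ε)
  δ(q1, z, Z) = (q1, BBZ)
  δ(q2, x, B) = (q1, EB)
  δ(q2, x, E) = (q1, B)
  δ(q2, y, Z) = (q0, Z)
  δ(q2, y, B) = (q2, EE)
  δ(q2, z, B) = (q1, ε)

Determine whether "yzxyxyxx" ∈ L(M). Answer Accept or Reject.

Accept

(q0, yzxyxyxx, Z)
  read y, top Z: go to q1, push Z → (q1, zxyxyxx, Z)
  read z, top Z: go to q1, push BBZ → (q1, xyxyxx, BBZ)
  read x, top B: go to q2, push ε → (q2, yxyxx, BZ)
  read y, top B: go to q2, push EE → (q2, xyxx, EEZ)
  read x, top E: go to q1, push B → (q1, yxx, BEZ)
  read y, top B: go to q0, push ε → (q0, xx, EZ)
  read x, top E: go to q0, push ε → (q0, x, Z)
  read x, top Z: go to q2, push ε → (q2, ε, ε)
All input consumed and the stack is empty.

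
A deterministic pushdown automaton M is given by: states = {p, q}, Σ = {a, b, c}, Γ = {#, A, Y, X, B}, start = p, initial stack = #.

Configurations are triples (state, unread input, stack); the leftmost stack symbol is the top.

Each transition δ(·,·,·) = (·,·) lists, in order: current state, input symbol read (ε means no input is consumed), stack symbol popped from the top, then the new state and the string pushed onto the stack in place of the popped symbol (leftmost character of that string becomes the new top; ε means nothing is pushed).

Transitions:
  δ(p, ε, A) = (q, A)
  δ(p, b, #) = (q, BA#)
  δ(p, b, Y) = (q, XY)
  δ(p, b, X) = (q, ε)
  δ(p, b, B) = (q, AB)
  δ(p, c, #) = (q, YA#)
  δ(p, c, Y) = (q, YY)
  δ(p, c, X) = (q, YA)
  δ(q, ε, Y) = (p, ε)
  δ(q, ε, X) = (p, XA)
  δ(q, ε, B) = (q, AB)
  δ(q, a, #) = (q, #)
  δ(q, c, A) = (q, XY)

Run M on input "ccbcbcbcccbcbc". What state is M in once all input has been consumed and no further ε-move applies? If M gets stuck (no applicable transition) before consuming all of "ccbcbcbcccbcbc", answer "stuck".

(p, ccbcbcbcccbcbc, #)
  read c, top #: go to q, push YA# → (q, cbcbcbcccbcbc, YA#)
  ε-move, top Y: go to p, push ε → (p, cbcbcbcccbcbc, A#)
  ε-move, top A: go to q, push A → (q, cbcbcbcccbcbc, A#)
  read c, top A: go to q, push XY → (q, bcbcbcccbcbc, XY#)
  ε-move, top X: go to p, push XA → (p, bcbcbcccbcbc, XAY#)
  read b, top X: go to q, push ε → (q, cbcbcccbcbc, AY#)
  read c, top A: go to q, push XY → (q, bcbcccbcbc, XYY#)
  ε-move, top X: go to p, push XA → (p, bcbcccbcbc, XAYY#)
  read b, top X: go to q, push ε → (q, cbcccbcbc, AYY#)
  read c, top A: go to q, push XY → (q, bcccbcbc, XYYY#)
  ε-move, top X: go to p, push XA → (p, bcccbcbc, XAYYY#)
  read b, top X: go to q, push ε → (q, cccbcbc, AYYY#)
  read c, top A: go to q, push XY → (q, ccbcbc, XYYYY#)
  ε-move, top X: go to p, push XA → (p, ccbcbc, XAYYYY#)
  read c, top X: go to q, push YA → (q, cbcbc, YAAYYYY#)
  ε-move, top Y: go to p, push ε → (p, cbcbc, AAYYYY#)
  ε-move, top A: go to q, push A → (q, cbcbc, AAYYYY#)
  read c, top A: go to q, push XY → (q, bcbc, XYAYYYY#)
  ε-move, top X: go to p, push XA → (p, bcbc, XAYAYYYY#)
  read b, top X: go to q, push ε → (q, cbc, AYAYYYY#)
  read c, top A: go to q, push XY → (q, bc, XYYAYYYY#)
  ε-move, top X: go to p, push XA → (p, bc, XAYYAYYYY#)
  read b, top X: go to q, push ε → (q, c, AYYAYYYY#)
  read c, top A: go to q, push XY → (q, ε, XYYYAYYYY#)
  ε-move, top X: go to p, push XA → (p, ε, XAYYYAYYYY#)
All input consumed; M is in state p.

p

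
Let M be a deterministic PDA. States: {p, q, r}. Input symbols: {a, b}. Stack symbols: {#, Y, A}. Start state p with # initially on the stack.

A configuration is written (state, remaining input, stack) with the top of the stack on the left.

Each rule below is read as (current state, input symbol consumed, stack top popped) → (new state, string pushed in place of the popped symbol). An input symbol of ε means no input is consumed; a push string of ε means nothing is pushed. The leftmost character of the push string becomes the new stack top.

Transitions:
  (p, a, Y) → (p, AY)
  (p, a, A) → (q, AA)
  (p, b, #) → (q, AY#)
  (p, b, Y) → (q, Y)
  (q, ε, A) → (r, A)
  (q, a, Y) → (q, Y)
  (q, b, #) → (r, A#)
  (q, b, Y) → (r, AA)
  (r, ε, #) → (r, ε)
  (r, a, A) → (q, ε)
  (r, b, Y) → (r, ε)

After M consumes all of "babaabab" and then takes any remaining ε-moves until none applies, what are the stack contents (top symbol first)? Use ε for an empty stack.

(p, babaabab, #)
  read b, top #: go to q, push AY# → (q, abaabab, AY#)
  ε-move, top A: go to r, push A → (r, abaabab, AY#)
  read a, top A: go to q, push ε → (q, baabab, Y#)
  read b, top Y: go to r, push AA → (r, aabab, AA#)
  read a, top A: go to q, push ε → (q, abab, A#)
  ε-move, top A: go to r, push A → (r, abab, A#)
  read a, top A: go to q, push ε → (q, bab, #)
  read b, top #: go to r, push A# → (r, ab, A#)
  read a, top A: go to q, push ε → (q, b, #)
  read b, top #: go to r, push A# → (r, ε, A#)
All input consumed in state r with stack A#.

A#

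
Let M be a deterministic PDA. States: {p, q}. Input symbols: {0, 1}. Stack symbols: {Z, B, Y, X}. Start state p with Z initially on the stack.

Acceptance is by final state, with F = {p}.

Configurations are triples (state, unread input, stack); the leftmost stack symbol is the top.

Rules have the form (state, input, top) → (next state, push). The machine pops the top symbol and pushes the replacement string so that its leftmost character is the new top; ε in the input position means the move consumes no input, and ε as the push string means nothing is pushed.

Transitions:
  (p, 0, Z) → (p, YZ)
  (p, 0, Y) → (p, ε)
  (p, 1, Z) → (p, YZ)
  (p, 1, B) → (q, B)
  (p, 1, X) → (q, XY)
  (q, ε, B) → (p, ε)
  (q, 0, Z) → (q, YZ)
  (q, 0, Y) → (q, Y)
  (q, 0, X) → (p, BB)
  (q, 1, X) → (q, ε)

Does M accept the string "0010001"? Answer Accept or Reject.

Accept

(p, 0010001, Z)
  read 0, top Z: go to p, push YZ → (p, 010001, YZ)
  read 0, top Y: go to p, push ε → (p, 10001, Z)
  read 1, top Z: go to p, push YZ → (p, 0001, YZ)
  read 0, top Y: go to p, push ε → (p, 001, Z)
  read 0, top Z: go to p, push YZ → (p, 01, YZ)
  read 0, top Y: go to p, push ε → (p, 1, Z)
  read 1, top Z: go to p, push YZ → (p, ε, YZ)
All input consumed; state p ∈ F.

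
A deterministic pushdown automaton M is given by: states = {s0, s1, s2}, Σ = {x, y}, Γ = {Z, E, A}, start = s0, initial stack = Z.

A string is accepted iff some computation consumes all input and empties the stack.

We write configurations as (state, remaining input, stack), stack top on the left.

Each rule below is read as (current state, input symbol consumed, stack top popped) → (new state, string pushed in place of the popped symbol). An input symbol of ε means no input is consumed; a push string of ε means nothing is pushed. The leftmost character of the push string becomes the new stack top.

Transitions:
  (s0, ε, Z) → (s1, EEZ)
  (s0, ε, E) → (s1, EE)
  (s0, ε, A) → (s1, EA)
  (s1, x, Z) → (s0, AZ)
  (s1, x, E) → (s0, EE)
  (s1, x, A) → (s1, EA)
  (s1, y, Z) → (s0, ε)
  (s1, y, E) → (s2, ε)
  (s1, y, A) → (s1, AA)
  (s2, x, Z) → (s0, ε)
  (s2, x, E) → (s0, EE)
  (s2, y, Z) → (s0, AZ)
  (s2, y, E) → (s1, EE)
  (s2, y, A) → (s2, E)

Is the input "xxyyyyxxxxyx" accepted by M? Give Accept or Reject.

Reject

(s0, xxyyyyxxxxyx, Z)
  ε-move, top Z: go to s1, push EEZ → (s1, xxyyyyxxxxyx, EEZ)
  read x, top E: go to s0, push EE → (s0, xyyyyxxxxyx, EEEZ)
  ε-move, top E: go to s1, push EE → (s1, xyyyyxxxxyx, EEEEZ)
  read x, top E: go to s0, push EE → (s0, yyyyxxxxyx, EEEEEZ)
  ε-move, top E: go to s1, push EE → (s1, yyyyxxxxyx, EEEEEEZ)
  read y, top E: go to s2, push ε → (s2, yyyxxxxyx, EEEEEZ)
  read y, top E: go to s1, push EE → (s1, yyxxxxyx, EEEEEEZ)
  read y, top E: go to s2, push ε → (s2, yxxxxyx, EEEEEZ)
  read y, top E: go to s1, push EE → (s1, xxxxyx, EEEEEEZ)
  read x, top E: go to s0, push EE → (s0, xxxyx, EEEEEEEZ)
  ε-move, top E: go to s1, push EE → (s1, xxxyx, EEEEEEEEZ)
  read x, top E: go to s0, push EE → (s0, xxyx, EEEEEEEEEZ)
  ε-move, top E: go to s1, push EE → (s1, xxyx, EEEEEEEEEEZ)
  read x, top E: go to s0, push EE → (s0, xyx, EEEEEEEEEEEZ)
  ε-move, top E: go to s1, push EE → (s1, xyx, EEEEEEEEEEEEZ)
  read x, top E: go to s0, push EE → (s0, yx, EEEEEEEEEEEEEZ)
  ε-move, top E: go to s1, push EE → (s1, yx, EEEEEEEEEEEEEEZ)
  read y, top E: go to s2, push ε → (s2, x, EEEEEEEEEEEEEZ)
  read x, top E: go to s0, push EE → (s0, ε, EEEEEEEEEEEEEEZ)
  ε-move, top E: go to s1, push EE → (s1, ε, EEEEEEEEEEEEEEEZ)
All input consumed; stack is EEEEEEEEEEEEEEEZ, not empty, and no further ε-move applies.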